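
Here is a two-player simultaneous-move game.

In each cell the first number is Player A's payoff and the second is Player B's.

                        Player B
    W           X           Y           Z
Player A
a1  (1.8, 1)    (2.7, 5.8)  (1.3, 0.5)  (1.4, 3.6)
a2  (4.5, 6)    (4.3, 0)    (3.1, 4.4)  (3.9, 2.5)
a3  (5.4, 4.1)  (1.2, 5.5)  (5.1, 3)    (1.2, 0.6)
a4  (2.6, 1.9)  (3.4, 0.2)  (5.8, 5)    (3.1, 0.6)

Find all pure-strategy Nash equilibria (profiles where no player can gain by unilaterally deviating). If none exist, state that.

Player A against W: payoffs 1.8, 4.5, 5.4, 2.6 → best response a3.
Player A against X: payoffs 2.7, 4.3, 1.2, 3.4 → best response a2.
Player A against Y: payoffs 1.3, 3.1, 5.1, 5.8 → best response a4.
Player A against Z: payoffs 1.4, 3.9, 1.2, 3.1 → best response a2.
Player B against a1: payoffs 1, 5.8, 0.5, 3.6 → best response X.
Player B against a2: payoffs 6, 0, 4.4, 2.5 → best response W.
Player B against a3: payoffs 4.1, 5.5, 3, 0.6 → best response X.
Player B against a4: payoffs 1.9, 0.2, 5, 0.6 → best response Y.
Mutual best responses: (a4, Y).

The unique pure-strategy Nash equilibrium is (a4, Y).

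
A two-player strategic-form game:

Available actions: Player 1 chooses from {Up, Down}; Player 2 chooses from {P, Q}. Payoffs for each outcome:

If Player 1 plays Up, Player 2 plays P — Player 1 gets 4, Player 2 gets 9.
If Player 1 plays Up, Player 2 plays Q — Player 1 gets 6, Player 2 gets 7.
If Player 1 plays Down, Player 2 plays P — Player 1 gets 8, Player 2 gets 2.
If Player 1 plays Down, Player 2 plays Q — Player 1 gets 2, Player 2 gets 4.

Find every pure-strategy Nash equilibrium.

There is no pure-strategy Nash equilibrium.

Player 1 against P: payoffs 4, 8 → best response Down.
Player 1 against Q: payoffs 6, 2 → best response Up.
Player 2 against Up: payoffs 9, 7 → best response P.
Player 2 against Down: payoffs 2, 4 → best response Q.
No profile is a mutual best response for all players.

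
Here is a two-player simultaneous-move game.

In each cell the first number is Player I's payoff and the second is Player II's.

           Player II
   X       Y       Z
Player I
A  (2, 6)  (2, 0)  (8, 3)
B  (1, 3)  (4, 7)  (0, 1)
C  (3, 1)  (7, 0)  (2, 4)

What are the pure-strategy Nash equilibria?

Check each profile: it is a Nash equilibrium iff no player can strictly gain by switching unilaterally.
(A, X): Player I can switch to C (2 → 3). Not NE.
(A, Y): Player I can switch to B (2 → 4). Not NE.
(A, Z): Player II can switch to X (3 → 6). Not NE.
(B, X): Player I can switch to A (1 → 2). Not NE.
(B, Y): Player I can switch to C (4 → 7). Not NE.
(B, Z): Player I can switch to A (0 → 8). Not NE.
(C, X): Player II can switch to Z (1 → 4). Not NE.
(C, Y): Player II can switch to X (0 → 1). Not NE.
(The remaining 1 profile has a profitable deviation by the same check.)

none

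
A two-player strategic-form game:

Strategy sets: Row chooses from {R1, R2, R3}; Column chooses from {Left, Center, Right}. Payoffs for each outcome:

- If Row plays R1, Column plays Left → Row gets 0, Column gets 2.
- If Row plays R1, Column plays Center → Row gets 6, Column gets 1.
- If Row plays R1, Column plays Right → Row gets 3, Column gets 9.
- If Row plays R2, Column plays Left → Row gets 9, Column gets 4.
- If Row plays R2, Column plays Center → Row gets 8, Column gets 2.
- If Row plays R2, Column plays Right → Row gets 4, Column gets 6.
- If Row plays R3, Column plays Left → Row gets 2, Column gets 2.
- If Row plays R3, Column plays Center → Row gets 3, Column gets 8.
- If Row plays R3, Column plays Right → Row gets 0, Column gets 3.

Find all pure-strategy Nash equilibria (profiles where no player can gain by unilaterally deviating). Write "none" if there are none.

(R1, Left): Row can switch to R2 (0 → 9). Not NE.
(R1, Center): Row can switch to R2 (6 → 8). Not NE.
(R1, Right): Row can switch to R2 (3 → 4). Not NE.
(R2, Left): Column can switch to Right (4 → 6). Not NE.
(R2, Center): Column can switch to Left (2 → 4). Not NE.
(R2, Right): Row gets 4, best alternative 3; Column gets 6, best alternative 4. No profitable deviation — NE.
(R3, Left): Row can switch to R2 (2 → 9). Not NE.
(The remaining 2 profiles each have a profitable deviation by the same check.)

The unique pure-strategy Nash equilibrium is (R2, Right).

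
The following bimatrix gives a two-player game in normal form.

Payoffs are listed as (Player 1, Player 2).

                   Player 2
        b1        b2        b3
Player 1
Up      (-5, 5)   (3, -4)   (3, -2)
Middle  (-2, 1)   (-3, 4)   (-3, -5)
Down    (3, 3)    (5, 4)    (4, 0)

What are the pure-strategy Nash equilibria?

(Up, b1): Player 1 can switch to Middle (-5 → -2). Not NE.
(Up, b2): Player 1 can switch to Down (3 → 5). Not NE.
(Up, b3): Player 1 can switch to Down (3 → 4). Not NE.
(Middle, b1): Player 1 can switch to Down (-2 → 3). Not NE.
(Middle, b2): Player 1 can switch to Up (-3 → 3). Not NE.
(Middle, b3): Player 1 can switch to Up (-3 → 3). Not NE.
(Down, b1): Player 2 can switch to b2 (3 → 4). Not NE.
(Down, b2): Player 1 gets 5, best alternative 3; Player 2 gets 4, best alternative 3. No profitable deviation — NE.
(Down, b3): Player 2 can switch to b1 (0 → 3). Not NE.

Pure NE: (Down, b2)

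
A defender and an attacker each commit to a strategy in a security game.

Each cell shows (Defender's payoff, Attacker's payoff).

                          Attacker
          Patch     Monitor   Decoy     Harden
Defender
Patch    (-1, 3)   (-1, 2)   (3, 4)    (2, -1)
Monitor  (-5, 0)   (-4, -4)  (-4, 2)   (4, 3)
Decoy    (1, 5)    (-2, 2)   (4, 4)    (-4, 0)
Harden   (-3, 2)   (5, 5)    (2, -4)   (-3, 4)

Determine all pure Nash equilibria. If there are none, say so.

The pure Nash equilibria are (Monitor, Harden), (Decoy, Patch), (Harden, Monitor).

(Patch, Patch): Defender can switch to Decoy (-1 → 1). Not NE.
(Patch, Monitor): Defender can switch to Harden (-1 → 5). Not NE.
(Patch, Decoy): Defender can switch to Decoy (3 → 4). Not NE.
(Patch, Harden): Defender can switch to Monitor (2 → 4). Not NE.
(Monitor, Patch): Defender can switch to Patch (-5 → -1). Not NE.
(Monitor, Monitor): Defender can switch to Patch (-4 → -1). Not NE.
(Monitor, Harden): Defender gets 4, best alternative 2; Attacker gets 3, best alternative 2. No profitable deviation — NE.
(Decoy, Patch): Defender gets 1, best alternative -1; Attacker gets 5, best alternative 4. No profitable deviation — NE.
(Harden, Monitor): Defender gets 5, best alternative -1; Attacker gets 5, best alternative 4. No profitable deviation — NE.
(The remaining 7 profiles each have a profitable deviation by the same check.)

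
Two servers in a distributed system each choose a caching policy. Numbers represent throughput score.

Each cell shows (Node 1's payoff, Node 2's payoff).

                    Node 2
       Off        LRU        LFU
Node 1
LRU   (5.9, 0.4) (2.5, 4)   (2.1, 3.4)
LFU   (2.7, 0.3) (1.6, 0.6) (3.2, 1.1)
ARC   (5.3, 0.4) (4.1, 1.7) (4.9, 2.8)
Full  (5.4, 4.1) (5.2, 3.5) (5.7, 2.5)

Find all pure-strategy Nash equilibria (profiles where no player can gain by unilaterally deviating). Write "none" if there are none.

Check each profile: it is a Nash equilibrium iff no player can strictly gain by switching unilaterally.
(LRU, Off): Node 2 can switch to LRU (0.4 → 4). Not NE.
(LRU, LRU): Node 1 can switch to ARC (2.5 → 4.1). Not NE.
(LRU, LFU): Node 1 can switch to LFU (2.1 → 3.2). Not NE.
(LFU, Off): Node 1 can switch to LRU (2.7 → 5.9). Not NE.
(LFU, LRU): Node 1 can switch to LRU (1.6 → 2.5). Not NE.
(LFU, LFU): Node 1 can switch to ARC (3.2 → 4.9). Not NE.
(The remaining 6 profiles each have a profitable deviation by the same check.)

This game has no pure Nash equilibrium.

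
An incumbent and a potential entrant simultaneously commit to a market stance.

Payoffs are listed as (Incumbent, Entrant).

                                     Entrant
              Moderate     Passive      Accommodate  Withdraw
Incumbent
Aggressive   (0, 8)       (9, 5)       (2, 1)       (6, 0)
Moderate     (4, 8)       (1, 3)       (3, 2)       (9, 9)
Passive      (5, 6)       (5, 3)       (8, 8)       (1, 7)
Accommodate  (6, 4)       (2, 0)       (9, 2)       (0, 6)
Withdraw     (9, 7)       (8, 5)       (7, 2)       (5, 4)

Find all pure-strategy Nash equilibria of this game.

Pure-strategy Nash equilibria: (Moderate, Withdraw) and (Withdraw, Moderate)

Incumbent against Moderate: payoffs 0, 4, 5, 6, 9 → best response Withdraw.
Incumbent against Passive: payoffs 9, 1, 5, 2, 8 → best response Aggressive.
Incumbent against Accommodate: payoffs 2, 3, 8, 9, 7 → best response Accommodate.
Incumbent against Withdraw: payoffs 6, 9, 1, 0, 5 → best response Moderate.
Entrant against Aggressive: payoffs 8, 5, 1, 0 → best response Moderate.
Entrant against Moderate: payoffs 8, 3, 2, 9 → best response Withdraw.
Entrant against Passive: payoffs 6, 3, 8, 7 → best response Accommodate.
Entrant against Accommodate: payoffs 4, 0, 2, 6 → best response Withdraw.
Entrant against Withdraw: payoffs 7, 5, 2, 4 → best response Moderate.
Mutual best responses: (Moderate, Withdraw); (Withdraw, Moderate).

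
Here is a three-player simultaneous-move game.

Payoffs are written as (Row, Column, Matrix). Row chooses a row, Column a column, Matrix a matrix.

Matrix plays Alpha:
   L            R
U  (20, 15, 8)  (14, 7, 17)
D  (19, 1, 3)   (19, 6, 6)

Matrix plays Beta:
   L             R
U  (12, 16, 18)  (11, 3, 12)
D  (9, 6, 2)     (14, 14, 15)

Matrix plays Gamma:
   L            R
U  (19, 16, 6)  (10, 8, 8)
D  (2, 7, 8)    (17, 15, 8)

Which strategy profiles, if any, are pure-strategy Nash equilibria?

Row against (L, Alpha): payoffs 20, 19 → best response U.
Row against (L, Beta): payoffs 12, 9 → best response U.
Row against (L, Gamma): payoffs 19, 2 → best response U.
Row against (R, Alpha): payoffs 14, 19 → best response D.
Row against (R, Beta): payoffs 11, 14 → best response D.
Row against (R, Gamma): payoffs 10, 17 → best response D.
Column against (U, Alpha): payoffs 15, 7 → best response L.
Column against (U, Beta): payoffs 16, 3 → best response L.
Column against (U, Gamma): payoffs 16, 8 → best response L.
Column against (D, Alpha): payoffs 1, 6 → best response R.
Column against (D, Beta): payoffs 6, 14 → best response R.
Column against (D, Gamma): payoffs 7, 15 → best response R.
Matrix against (U, L): payoffs 8, 18, 6 → best response Beta.
Matrix against (U, R): payoffs 17, 12, 8 → best response Alpha.
Matrix against (D, L): payoffs 3, 2, 8 → best response Gamma.
Matrix against (D, R): payoffs 6, 15, 8 → best response Beta.
Mutual best responses: (U, L, Beta); (D, R, Beta).

The pure Nash equilibria are (U, L, Beta), (D, R, Beta).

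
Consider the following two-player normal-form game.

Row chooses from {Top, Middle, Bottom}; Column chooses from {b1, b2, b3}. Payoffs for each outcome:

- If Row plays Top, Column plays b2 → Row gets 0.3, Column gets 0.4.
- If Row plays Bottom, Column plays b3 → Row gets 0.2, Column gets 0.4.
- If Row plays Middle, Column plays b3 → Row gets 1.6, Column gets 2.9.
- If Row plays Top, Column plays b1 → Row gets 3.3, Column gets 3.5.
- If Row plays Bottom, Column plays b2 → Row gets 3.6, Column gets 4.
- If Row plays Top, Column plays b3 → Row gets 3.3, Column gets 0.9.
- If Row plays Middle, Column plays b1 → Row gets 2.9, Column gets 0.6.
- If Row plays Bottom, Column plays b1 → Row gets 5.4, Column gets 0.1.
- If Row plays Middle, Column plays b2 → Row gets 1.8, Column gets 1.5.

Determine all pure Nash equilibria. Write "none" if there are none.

The unique pure-strategy Nash equilibrium is (Bottom, b2).

Check each profile: it is a Nash equilibrium iff no player can strictly gain by switching unilaterally.
(Top, b1): Row can switch to Bottom (3.3 → 5.4). Not NE.
(Top, b2): Row can switch to Middle (0.3 → 1.8). Not NE.
(Top, b3): Column can switch to b1 (0.9 → 3.5). Not NE.
(Middle, b1): Row can switch to Top (2.9 → 3.3). Not NE.
(Middle, b2): Row can switch to Bottom (1.8 → 3.6). Not NE.
(Middle, b3): Row can switch to Top (1.6 → 3.3). Not NE.
(Bottom, b1): Column can switch to b2 (0.1 → 4). Not NE.
(Bottom, b2): Row gets 3.6, best alternative 1.8; Column gets 4, best alternative 0.4. No profitable deviation — NE.
(Bottom, b3): Row can switch to Top (0.2 → 3.3). Not NE.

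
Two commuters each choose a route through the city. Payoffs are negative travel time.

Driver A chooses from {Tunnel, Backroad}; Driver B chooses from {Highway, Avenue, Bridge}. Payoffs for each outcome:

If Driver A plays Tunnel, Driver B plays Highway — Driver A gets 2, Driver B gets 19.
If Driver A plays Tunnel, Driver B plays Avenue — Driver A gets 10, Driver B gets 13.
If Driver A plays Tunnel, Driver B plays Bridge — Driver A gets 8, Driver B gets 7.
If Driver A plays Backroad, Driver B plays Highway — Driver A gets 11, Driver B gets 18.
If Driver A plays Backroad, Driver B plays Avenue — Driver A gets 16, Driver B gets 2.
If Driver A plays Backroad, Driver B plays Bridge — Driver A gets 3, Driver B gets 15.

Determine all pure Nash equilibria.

Driver A against Highway: payoffs 2, 11 → best response Backroad.
Driver A against Avenue: payoffs 10, 16 → best response Backroad.
Driver A against Bridge: payoffs 8, 3 → best response Tunnel.
Driver B against Tunnel: payoffs 19, 13, 7 → best response Highway.
Driver B against Backroad: payoffs 18, 2, 15 → best response Highway.
Mutual best responses: (Backroad, Highway).

Pure NE: (Backroad, Highway)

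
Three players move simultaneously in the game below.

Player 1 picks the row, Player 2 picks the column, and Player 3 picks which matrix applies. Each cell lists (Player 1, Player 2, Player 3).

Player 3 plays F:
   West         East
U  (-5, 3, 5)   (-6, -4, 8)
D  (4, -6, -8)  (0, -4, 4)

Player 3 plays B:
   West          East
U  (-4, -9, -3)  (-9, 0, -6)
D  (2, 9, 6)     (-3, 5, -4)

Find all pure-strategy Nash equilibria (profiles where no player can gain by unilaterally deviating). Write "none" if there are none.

The pure Nash equilibria are (D, West, B); (D, East, F).

Player 1 against (West, F): payoffs -5, 4 → best response D.
Player 1 against (West, B): payoffs -4, 2 → best response D.
Player 1 against (East, F): payoffs -6, 0 → best response D.
Player 1 against (East, B): payoffs -9, -3 → best response D.
Player 2 against (U, F): payoffs 3, -4 → best response West.
Player 2 against (U, B): payoffs -9, 0 → best response East.
Player 2 against (D, F): payoffs -6, -4 → best response East.
Player 2 against (D, B): payoffs 9, 5 → best response West.
Player 3 against (U, West): payoffs 5, -3 → best response F.
Player 3 against (U, East): payoffs 8, -6 → best response F.
Player 3 against (D, West): payoffs -8, 6 → best response B.
Player 3 against (D, East): payoffs 4, -4 → best response F.
Mutual best responses: (D, West, B); (D, East, F).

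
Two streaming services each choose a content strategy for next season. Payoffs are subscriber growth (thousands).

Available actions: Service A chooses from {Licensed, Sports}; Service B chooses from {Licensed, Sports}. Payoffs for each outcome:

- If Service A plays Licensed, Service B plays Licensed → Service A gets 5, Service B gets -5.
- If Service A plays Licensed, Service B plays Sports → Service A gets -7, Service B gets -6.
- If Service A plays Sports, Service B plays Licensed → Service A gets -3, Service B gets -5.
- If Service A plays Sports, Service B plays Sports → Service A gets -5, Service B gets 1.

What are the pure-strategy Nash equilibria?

Check each profile: it is a Nash equilibrium iff no player can strictly gain by switching unilaterally.
(Licensed, Licensed): Service A gets 5, best alternative -3; Service B gets -5, best alternative -6. No profitable deviation — NE.
(Licensed, Sports): Service A can switch to Sports (-7 → -5). Not NE.
(Sports, Licensed): Service A can switch to Licensed (-3 → 5). Not NE.
(Sports, Sports): Service A gets -5, best alternative -7; Service B gets 1, best alternative -5. No profitable deviation — NE.

The pure Nash equilibria are (Licensed, Licensed); (Sports, Sports).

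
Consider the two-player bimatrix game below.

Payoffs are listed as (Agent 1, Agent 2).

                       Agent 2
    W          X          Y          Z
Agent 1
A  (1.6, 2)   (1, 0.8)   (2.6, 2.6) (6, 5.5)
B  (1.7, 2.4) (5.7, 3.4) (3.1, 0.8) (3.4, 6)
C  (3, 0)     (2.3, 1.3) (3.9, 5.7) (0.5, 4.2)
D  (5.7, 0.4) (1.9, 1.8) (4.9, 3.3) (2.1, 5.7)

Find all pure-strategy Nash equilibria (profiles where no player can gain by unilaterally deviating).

For each player, find the best response to each opponent profile; mutual best responses are the pure NE.
Agent 1 against W: payoffs 1.6, 1.7, 3, 5.7 → best response D.
Agent 1 against X: payoffs 1, 5.7, 2.3, 1.9 → best response B.
Agent 1 against Y: payoffs 2.6, 3.1, 3.9, 4.9 → best response D.
Agent 1 against Z: payoffs 6, 3.4, 0.5, 2.1 → best response A.
Agent 2 against A: payoffs 2, 0.8, 2.6, 5.5 → best response Z.
Agent 2 against B: payoffs 2.4, 3.4, 0.8, 6 → best response Z.
Agent 2 against C: payoffs 0, 1.3, 5.7, 4.2 → best response Y.
Agent 2 against D: payoffs 0.4, 1.8, 3.3, 5.7 → best response Z.
Mutual best responses: (A, Z).

Pure NE: (A, Z)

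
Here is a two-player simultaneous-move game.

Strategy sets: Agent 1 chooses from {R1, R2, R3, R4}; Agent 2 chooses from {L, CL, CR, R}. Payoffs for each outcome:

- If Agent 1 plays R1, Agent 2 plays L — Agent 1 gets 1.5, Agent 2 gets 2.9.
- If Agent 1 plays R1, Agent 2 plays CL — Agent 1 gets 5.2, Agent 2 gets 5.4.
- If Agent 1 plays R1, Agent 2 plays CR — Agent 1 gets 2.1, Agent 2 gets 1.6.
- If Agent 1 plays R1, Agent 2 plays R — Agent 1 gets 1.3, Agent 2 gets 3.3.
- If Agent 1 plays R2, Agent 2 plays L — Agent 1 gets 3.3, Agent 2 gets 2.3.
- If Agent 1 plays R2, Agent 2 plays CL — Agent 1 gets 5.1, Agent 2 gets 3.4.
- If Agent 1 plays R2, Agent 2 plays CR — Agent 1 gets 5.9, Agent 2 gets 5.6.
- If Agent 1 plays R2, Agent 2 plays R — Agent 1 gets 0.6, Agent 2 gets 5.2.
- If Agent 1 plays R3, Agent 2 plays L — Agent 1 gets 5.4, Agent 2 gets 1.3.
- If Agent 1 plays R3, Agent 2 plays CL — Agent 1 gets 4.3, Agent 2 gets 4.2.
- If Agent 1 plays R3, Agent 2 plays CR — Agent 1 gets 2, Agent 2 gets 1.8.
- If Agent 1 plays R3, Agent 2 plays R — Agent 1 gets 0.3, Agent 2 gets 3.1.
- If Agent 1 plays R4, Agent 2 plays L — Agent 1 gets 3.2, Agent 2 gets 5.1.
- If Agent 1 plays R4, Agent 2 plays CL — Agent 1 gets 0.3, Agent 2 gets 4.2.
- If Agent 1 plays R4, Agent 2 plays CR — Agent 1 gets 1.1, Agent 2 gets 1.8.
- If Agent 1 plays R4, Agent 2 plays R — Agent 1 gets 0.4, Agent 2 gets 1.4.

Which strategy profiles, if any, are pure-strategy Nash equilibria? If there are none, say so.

The pure Nash equilibria are (R1, CL), (R2, CR).

For each player, find the best response to each opponent profile; mutual best responses are the pure NE.
Agent 1 against L: payoffs 1.5, 3.3, 5.4, 3.2 → best response R3.
Agent 1 against CL: payoffs 5.2, 5.1, 4.3, 0.3 → best response R1.
Agent 1 against CR: payoffs 2.1, 5.9, 2, 1.1 → best response R2.
Agent 1 against R: payoffs 1.3, 0.6, 0.3, 0.4 → best response R1.
Agent 2 against R1: payoffs 2.9, 5.4, 1.6, 3.3 → best response CL.
Agent 2 against R2: payoffs 2.3, 3.4, 5.6, 5.2 → best response CR.
Agent 2 against R3: payoffs 1.3, 4.2, 1.8, 3.1 → best response CL.
Agent 2 against R4: payoffs 5.1, 4.2, 1.8, 1.4 → best response L.
Mutual best responses: (R1, CL); (R2, CR).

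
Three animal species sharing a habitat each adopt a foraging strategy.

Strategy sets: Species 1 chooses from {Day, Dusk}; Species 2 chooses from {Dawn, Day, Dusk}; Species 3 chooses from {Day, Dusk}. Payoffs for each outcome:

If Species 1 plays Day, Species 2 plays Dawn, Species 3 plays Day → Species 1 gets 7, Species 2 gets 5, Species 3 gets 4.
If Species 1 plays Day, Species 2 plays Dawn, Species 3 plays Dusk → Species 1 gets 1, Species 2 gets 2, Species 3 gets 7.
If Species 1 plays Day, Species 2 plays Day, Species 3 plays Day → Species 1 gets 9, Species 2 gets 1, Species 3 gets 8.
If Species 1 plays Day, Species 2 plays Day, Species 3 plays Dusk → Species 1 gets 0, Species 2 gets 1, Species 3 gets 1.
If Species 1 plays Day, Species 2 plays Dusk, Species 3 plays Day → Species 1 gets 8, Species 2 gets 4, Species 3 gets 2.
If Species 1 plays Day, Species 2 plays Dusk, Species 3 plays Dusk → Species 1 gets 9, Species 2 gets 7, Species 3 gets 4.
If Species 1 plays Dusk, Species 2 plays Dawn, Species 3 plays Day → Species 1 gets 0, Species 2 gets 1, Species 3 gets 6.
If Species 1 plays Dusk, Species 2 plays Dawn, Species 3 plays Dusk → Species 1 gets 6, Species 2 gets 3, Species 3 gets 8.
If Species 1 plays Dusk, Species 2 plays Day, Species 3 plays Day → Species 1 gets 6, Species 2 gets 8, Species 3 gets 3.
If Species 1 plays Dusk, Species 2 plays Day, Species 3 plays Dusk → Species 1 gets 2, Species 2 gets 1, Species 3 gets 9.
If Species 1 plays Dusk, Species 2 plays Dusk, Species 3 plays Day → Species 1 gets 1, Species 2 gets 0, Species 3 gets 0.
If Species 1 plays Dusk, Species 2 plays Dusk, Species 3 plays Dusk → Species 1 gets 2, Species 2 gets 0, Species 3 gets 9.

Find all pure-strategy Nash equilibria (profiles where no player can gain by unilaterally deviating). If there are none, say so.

(Day, Dusk, Dusk), (Dusk, Dawn, Dusk)

For each strategy profile, look for a profitable unilateral deviation.
(Day, Dawn, Day): Species 3 can switch to Dusk (4 → 7). Not NE.
(Day, Dawn, Dusk): Species 1 can switch to Dusk (1 → 6). Not NE.
(Day, Day, Day): Species 2 can switch to Dawn (1 → 5). Not NE.
(Day, Day, Dusk): Species 1 can switch to Dusk (0 → 2). Not NE.
(Day, Dusk, Day): Species 2 can switch to Dawn (4 → 5). Not NE.
(Day, Dusk, Dusk): Species 1 gets 9, best alternative 2; Species 2 gets 7, best alternative 2; Species 3 gets 4, best alternative 2. No profitable deviation — NE.
(Dusk, Dawn, Day): Species 1 can switch to Day (0 → 7). Not NE.
(Dusk, Dawn, Dusk): Species 1 gets 6, best alternative 1; Species 2 gets 3, best alternative 1; Species 3 gets 8, best alternative 6. No profitable deviation — NE.
(Dusk, Day, Day): Species 1 can switch to Day (6 → 9). Not NE.
(Dusk, Day, Dusk): Species 2 can switch to Dawn (1 → 3). Not NE.
(Dusk, Dusk, Day): Species 1 can switch to Day (1 → 8). Not NE.
(Dusk, Dusk, Dusk): Species 1 can switch to Day (2 → 9). Not NE.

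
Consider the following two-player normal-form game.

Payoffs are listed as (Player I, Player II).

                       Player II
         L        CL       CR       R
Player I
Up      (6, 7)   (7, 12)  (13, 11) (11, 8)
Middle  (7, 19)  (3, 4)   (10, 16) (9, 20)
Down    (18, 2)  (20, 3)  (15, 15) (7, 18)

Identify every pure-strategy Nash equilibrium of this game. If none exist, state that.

This game has no pure Nash equilibrium.

Mark each player's best response to every combination of opponents' strategies; a profile where every player is best-responding is a pure Nash equilibrium.
Player I against L: payoffs 6, 7, 18 → best response Down.
Player I against CL: payoffs 7, 3, 20 → best response Down.
Player I against CR: payoffs 13, 10, 15 → best response Down.
Player I against R: payoffs 11, 9, 7 → best response Up.
Player II against Up: payoffs 7, 12, 11, 8 → best response CL.
Player II against Middle: payoffs 19, 4, 16, 20 → best response R.
Player II against Down: payoffs 2, 3, 15, 18 → best response R.
No profile is a mutual best response for all players.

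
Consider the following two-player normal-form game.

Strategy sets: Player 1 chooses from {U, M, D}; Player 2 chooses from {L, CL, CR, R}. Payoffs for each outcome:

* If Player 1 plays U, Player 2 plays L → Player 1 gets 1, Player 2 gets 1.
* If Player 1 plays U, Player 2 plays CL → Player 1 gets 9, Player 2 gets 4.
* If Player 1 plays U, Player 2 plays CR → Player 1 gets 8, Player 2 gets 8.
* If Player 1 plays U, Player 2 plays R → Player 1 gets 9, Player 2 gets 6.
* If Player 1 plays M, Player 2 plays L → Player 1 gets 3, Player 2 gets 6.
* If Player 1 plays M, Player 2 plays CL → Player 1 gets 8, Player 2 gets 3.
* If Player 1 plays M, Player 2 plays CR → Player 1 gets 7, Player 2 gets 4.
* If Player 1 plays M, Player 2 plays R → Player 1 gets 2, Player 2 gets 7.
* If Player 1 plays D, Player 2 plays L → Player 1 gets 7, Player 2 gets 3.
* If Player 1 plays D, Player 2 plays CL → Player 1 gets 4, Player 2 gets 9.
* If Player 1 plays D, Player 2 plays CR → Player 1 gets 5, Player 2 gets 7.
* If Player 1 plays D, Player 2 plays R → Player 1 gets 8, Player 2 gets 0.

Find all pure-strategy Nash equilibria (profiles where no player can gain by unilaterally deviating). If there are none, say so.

For each strategy profile, look for a profitable unilateral deviation.
(U, L): Player 1 can switch to M (1 → 3). Not NE.
(U, CL): Player 2 can switch to CR (4 → 8). Not NE.
(U, CR): Player 1 gets 8, best alternative 7; Player 2 gets 8, best alternative 6. No profitable deviation — NE.
(U, R): Player 2 can switch to CR (6 → 8). Not NE.
(M, L): Player 1 can switch to D (3 → 7). Not NE.
(M, CL): Player 1 can switch to U (8 → 9). Not NE.
(M, CR): Player 1 can switch to U (7 → 8). Not NE.
(M, R): Player 1 can switch to U (2 → 9). Not NE.
(D, L): Player 2 can switch to CL (3 → 9). Not NE.
(D, CL): Player 1 can switch to U (4 → 9). Not NE.
(D, CR): Player 1 can switch to U (5 → 8). Not NE.
(D, R): Player 1 can switch to U (8 → 9). Not NE.

Pure NE: (U, CR)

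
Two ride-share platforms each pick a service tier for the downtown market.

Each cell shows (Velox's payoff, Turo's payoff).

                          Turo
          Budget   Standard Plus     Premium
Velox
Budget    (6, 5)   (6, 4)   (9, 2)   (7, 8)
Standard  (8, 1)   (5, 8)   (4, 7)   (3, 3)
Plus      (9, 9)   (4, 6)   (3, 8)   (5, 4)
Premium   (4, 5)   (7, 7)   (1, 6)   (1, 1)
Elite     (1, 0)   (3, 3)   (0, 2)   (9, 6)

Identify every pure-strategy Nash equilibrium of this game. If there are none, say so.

Mark each player's best response to every combination of opponents' strategies; a profile where every player is best-responding is a pure Nash equilibrium.
Velox against Budget: payoffs 6, 8, 9, 4, 1 → best response Plus.
Velox against Standard: payoffs 6, 5, 4, 7, 3 → best response Premium.
Velox against Plus: payoffs 9, 4, 3, 1, 0 → best response Budget.
Velox against Premium: payoffs 7, 3, 5, 1, 9 → best response Elite.
Turo against Budget: payoffs 5, 4, 2, 8 → best response Premium.
Turo against Standard: payoffs 1, 8, 7, 3 → best response Standard.
Turo against Plus: payoffs 9, 6, 8, 4 → best response Budget.
Turo against Premium: payoffs 5, 7, 6, 1 → best response Standard.
Turo against Elite: payoffs 0, 3, 2, 6 → best response Premium.
Mutual best responses: (Plus, Budget); (Premium, Standard); (Elite, Premium).

Pure-strategy Nash equilibria: (Plus, Budget) and (Premium, Standard) and (Elite, Premium)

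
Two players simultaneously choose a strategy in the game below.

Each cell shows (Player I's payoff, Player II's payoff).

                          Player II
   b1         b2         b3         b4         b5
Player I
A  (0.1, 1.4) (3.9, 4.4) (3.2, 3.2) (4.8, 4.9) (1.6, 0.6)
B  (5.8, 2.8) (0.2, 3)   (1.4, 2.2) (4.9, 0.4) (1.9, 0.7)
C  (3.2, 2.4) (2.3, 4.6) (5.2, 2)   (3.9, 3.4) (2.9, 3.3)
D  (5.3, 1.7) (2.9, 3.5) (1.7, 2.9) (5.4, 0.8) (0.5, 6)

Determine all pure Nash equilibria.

This game has no pure Nash equilibrium.

Player I against b1: payoffs 0.1, 5.8, 3.2, 5.3 → best response B.
Player I against b2: payoffs 3.9, 0.2, 2.3, 2.9 → best response A.
Player I against b3: payoffs 3.2, 1.4, 5.2, 1.7 → best response C.
Player I against b4: payoffs 4.8, 4.9, 3.9, 5.4 → best response D.
Player I against b5: payoffs 1.6, 1.9, 2.9, 0.5 → best response C.
Player II against A: payoffs 1.4, 4.4, 3.2, 4.9, 0.6 → best response b4.
Player II against B: payoffs 2.8, 3, 2.2, 0.4, 0.7 → best response b2.
Player II against C: payoffs 2.4, 4.6, 2, 3.4, 3.3 → best response b2.
Player II against D: payoffs 1.7, 3.5, 2.9, 0.8, 6 → best response b5.
No profile is a mutual best response for all players.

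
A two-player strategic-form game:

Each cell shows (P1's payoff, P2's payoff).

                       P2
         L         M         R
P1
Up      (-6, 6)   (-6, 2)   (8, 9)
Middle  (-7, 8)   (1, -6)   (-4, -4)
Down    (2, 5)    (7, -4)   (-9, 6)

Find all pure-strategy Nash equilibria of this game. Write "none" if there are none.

P1 against L: payoffs -6, -7, 2 → best response Down.
P1 against M: payoffs -6, 1, 7 → best response Down.
P1 against R: payoffs 8, -4, -9 → best response Up.
P2 against Up: payoffs 6, 2, 9 → best response R.
P2 against Middle: payoffs 8, -6, -4 → best response L.
P2 against Down: payoffs 5, -4, 6 → best response R.
Mutual best responses: (Up, R).

(Up, R)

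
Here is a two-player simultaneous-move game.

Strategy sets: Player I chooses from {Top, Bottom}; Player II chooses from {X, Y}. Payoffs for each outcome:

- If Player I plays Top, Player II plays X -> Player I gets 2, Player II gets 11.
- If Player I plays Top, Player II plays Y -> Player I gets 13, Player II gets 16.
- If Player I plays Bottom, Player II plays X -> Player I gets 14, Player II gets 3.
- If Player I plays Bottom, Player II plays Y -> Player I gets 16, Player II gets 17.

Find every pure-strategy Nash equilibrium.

The unique pure-strategy Nash equilibrium is (Bottom, Y).

(Top, X): Player I can switch to Bottom (2 → 14). Not NE.
(Top, Y): Player I can switch to Bottom (13 → 16). Not NE.
(Bottom, X): Player II can switch to Y (3 → 17). Not NE.
(Bottom, Y): Player I gets 16, best alternative 13; Player II gets 17, best alternative 3. No profitable deviation — NE.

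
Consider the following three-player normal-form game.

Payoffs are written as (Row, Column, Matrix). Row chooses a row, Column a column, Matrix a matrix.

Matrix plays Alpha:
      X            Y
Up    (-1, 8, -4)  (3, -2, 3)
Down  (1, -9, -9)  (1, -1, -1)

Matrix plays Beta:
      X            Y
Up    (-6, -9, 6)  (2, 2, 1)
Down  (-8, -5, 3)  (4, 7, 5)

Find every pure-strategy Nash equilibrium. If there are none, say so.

(Down, Y, Beta)

Row against (X, Alpha): payoffs -1, 1 → best response Down.
Row against (X, Beta): payoffs -6, -8 → best response Up.
Row against (Y, Alpha): payoffs 3, 1 → best response Up.
Row against (Y, Beta): payoffs 2, 4 → best response Down.
Column against (Up, Alpha): payoffs 8, -2 → best response X.
Column against (Up, Beta): payoffs -9, 2 → best response Y.
Column against (Down, Alpha): payoffs -9, -1 → best response Y.
Column against (Down, Beta): payoffs -5, 7 → best response Y.
Matrix against (Up, X): payoffs -4, 6 → best response Beta.
Matrix against (Up, Y): payoffs 3, 1 → best response Alpha.
Matrix against (Down, X): payoffs -9, 3 → best response Beta.
Matrix against (Down, Y): payoffs -1, 5 → best response Beta.
Mutual best responses: (Down, Y, Beta).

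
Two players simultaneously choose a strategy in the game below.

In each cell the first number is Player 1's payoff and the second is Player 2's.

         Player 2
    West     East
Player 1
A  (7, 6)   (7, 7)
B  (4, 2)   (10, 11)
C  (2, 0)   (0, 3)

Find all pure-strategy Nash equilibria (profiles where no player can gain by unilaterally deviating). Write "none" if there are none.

Pure NE: (B, East)

Check each profile: it is a Nash equilibrium iff no player can strictly gain by switching unilaterally.
(A, West): Player 2 can switch to East (6 → 7). Not NE.
(A, East): Player 1 can switch to B (7 → 10). Not NE.
(B, West): Player 1 can switch to A (4 → 7). Not NE.
(B, East): Player 1 gets 10, best alternative 7; Player 2 gets 11, best alternative 2. No profitable deviation — NE.
(C, West): Player 1 can switch to A (2 → 7). Not NE.
(C, East): Player 1 can switch to A (0 → 7). Not NE.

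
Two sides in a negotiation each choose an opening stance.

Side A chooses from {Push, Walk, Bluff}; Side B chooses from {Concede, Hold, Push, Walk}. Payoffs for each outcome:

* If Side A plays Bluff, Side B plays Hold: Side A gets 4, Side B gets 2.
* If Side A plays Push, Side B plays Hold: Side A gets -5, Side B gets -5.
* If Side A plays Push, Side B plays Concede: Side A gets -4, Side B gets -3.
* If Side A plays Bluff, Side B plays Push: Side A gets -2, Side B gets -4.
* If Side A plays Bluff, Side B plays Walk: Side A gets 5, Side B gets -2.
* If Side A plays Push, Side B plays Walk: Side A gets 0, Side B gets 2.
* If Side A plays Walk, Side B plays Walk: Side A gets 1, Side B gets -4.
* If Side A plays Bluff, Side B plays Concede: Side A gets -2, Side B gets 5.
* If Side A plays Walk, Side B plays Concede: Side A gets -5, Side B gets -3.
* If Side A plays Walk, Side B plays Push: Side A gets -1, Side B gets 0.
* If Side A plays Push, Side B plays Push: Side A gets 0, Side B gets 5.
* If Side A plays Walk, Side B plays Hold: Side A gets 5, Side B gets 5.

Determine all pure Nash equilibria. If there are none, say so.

(Push, Push); (Walk, Hold); (Bluff, Concede)

Side A against Concede: payoffs -4, -5, -2 → best response Bluff.
Side A against Hold: payoffs -5, 5, 4 → best response Walk.
Side A against Push: payoffs 0, -1, -2 → best response Push.
Side A against Walk: payoffs 0, 1, 5 → best response Bluff.
Side B against Push: payoffs -3, -5, 5, 2 → best response Push.
Side B against Walk: payoffs -3, 5, 0, -4 → best response Hold.
Side B against Bluff: payoffs 5, 2, -4, -2 → best response Concede.
Mutual best responses: (Push, Push); (Walk, Hold); (Bluff, Concede).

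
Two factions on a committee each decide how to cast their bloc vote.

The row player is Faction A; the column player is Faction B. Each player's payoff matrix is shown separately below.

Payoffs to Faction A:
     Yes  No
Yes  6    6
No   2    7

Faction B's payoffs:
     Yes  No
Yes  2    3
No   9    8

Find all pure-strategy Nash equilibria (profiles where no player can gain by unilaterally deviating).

There is no pure-strategy Nash equilibrium.

(Yes, Yes): Faction B can switch to No (2 → 3). Not NE.
(Yes, No): Faction A can switch to No (6 → 7). Not NE.
(No, Yes): Faction A can switch to Yes (2 → 6). Not NE.
(No, No): Faction B can switch to Yes (8 → 9). Not NE.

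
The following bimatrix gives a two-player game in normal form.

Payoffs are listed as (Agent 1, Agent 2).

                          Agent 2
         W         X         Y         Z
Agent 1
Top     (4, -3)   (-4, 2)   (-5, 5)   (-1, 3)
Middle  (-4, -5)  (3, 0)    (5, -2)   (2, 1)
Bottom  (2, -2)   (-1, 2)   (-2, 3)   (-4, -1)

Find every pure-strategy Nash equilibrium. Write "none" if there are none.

(Middle, Z)

Check each profile: it is a Nash equilibrium iff no player can strictly gain by switching unilaterally.
(Top, W): Agent 2 can switch to X (-3 → 2). Not NE.
(Top, X): Agent 1 can switch to Middle (-4 → 3). Not NE.
(Top, Y): Agent 1 can switch to Middle (-5 → 5). Not NE.
(Top, Z): Agent 1 can switch to Middle (-1 → 2). Not NE.
(Middle, W): Agent 1 can switch to Top (-4 → 4). Not NE.
(Middle, X): Agent 2 can switch to Z (0 → 1). Not NE.
(Middle, Y): Agent 2 can switch to X (-2 → 0). Not NE.
(Middle, Z): Agent 1 gets 2, best alternative -1; Agent 2 gets 1, best alternative 0. No profitable deviation — NE.
(Bottom, W): Agent 1 can switch to Top (2 → 4). Not NE.
(The remaining 3 profiles each have a profitable deviation by the same check.)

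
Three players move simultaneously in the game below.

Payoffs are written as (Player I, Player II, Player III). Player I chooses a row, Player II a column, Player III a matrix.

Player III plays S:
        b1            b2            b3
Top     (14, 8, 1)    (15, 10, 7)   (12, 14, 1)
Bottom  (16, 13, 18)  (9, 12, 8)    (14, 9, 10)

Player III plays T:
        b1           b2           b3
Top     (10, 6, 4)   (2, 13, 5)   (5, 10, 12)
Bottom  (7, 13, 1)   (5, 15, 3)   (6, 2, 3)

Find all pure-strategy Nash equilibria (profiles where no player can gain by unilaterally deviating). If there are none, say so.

(Bottom, b1, S)

(Top, b1, S): Player I can switch to Bottom (14 → 16). Not NE.
(Top, b1, T): Player II can switch to b2 (6 → 13). Not NE.
(Top, b2, S): Player II can switch to b3 (10 → 14). Not NE.
(Top, b2, T): Player I can switch to Bottom (2 → 5). Not NE.
(Top, b3, S): Player I can switch to Bottom (12 → 14). Not NE.
(Top, b3, T): Player I can switch to Bottom (5 → 6). Not NE.
(Bottom, b1, S): Player I gets 16, best alternative 14; Player II gets 13, best alternative 12; Player III gets 18, best alternative 1. No profitable deviation — NE.
(The remaining 5 profiles each have a profitable deviation by the same check.)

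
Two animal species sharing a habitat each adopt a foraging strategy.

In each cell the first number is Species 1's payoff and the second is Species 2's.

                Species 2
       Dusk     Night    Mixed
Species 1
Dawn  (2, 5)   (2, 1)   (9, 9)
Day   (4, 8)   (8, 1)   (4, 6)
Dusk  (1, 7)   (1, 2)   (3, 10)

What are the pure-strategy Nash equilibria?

Species 1 against Dusk: payoffs 2, 4, 1 → best response Day.
Species 1 against Night: payoffs 2, 8, 1 → best response Day.
Species 1 against Mixed: payoffs 9, 4, 3 → best response Dawn.
Species 2 against Dawn: payoffs 5, 1, 9 → best response Mixed.
Species 2 against Day: payoffs 8, 1, 6 → best response Dusk.
Species 2 against Dusk: payoffs 7, 2, 10 → best response Mixed.
Mutual best responses: (Dawn, Mixed); (Day, Dusk).

(Dawn, Mixed), (Day, Dusk)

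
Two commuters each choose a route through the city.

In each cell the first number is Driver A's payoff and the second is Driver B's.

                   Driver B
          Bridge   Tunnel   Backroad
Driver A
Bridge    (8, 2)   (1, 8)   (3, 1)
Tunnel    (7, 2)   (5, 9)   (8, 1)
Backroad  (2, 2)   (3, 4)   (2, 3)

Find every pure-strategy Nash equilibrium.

(Tunnel, Tunnel)

Driver A against Bridge: payoffs 8, 7, 2 → best response Bridge.
Driver A against Tunnel: payoffs 1, 5, 3 → best response Tunnel.
Driver A against Backroad: payoffs 3, 8, 2 → best response Tunnel.
Driver B against Bridge: payoffs 2, 8, 1 → best response Tunnel.
Driver B against Tunnel: payoffs 2, 9, 1 → best response Tunnel.
Driver B against Backroad: payoffs 2, 4, 3 → best response Tunnel.
Mutual best responses: (Tunnel, Tunnel).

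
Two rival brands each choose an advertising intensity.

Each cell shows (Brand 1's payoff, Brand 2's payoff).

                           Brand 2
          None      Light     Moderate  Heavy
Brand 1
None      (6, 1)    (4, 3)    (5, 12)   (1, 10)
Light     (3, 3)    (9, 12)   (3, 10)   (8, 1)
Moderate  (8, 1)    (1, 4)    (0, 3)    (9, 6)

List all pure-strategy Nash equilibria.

Mark each player's best response to every combination of opponents' strategies; a profile where every player is best-responding is a pure Nash equilibrium.
Brand 1 against None: payoffs 6, 3, 8 → best response Moderate.
Brand 1 against Light: payoffs 4, 9, 1 → best response Light.
Brand 1 against Moderate: payoffs 5, 3, 0 → best response None.
Brand 1 against Heavy: payoffs 1, 8, 9 → best response Moderate.
Brand 2 against None: payoffs 1, 3, 12, 10 → best response Moderate.
Brand 2 against Light: payoffs 3, 12, 10, 1 → best response Light.
Brand 2 against Moderate: payoffs 1, 4, 3, 6 → best response Heavy.
Mutual best responses: (None, Moderate); (Light, Light); (Moderate, Heavy).

Pure-strategy Nash equilibria: (None, Moderate), (Light, Light), (Moderate, Heavy)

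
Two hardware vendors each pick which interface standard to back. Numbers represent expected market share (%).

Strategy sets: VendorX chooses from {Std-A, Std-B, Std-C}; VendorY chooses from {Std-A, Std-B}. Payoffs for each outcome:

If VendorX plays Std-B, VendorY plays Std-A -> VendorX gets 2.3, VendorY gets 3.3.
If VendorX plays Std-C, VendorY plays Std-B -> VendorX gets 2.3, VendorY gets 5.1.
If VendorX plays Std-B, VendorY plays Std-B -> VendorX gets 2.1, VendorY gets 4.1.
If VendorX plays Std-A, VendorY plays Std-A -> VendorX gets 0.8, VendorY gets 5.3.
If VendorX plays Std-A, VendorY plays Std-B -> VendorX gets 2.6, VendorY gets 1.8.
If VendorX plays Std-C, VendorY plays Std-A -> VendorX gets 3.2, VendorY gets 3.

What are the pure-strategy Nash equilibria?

Mark each player's best response to every combination of opponents' strategies; a profile where every player is best-responding is a pure Nash equilibrium.
VendorX against Std-A: payoffs 0.8, 2.3, 3.2 → best response Std-C.
VendorX against Std-B: payoffs 2.6, 2.1, 2.3 → best response Std-A.
VendorY against Std-A: payoffs 5.3, 1.8 → best response Std-A.
VendorY against Std-B: payoffs 3.3, 4.1 → best response Std-B.
VendorY against Std-C: payoffs 3, 5.1 → best response Std-B.
No profile is a mutual best response for all players.

This game has no pure Nash equilibrium.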